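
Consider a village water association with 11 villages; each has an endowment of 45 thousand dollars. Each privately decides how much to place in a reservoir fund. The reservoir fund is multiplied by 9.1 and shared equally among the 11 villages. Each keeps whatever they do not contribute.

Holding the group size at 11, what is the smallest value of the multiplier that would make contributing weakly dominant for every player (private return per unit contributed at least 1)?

A contributed unit returns (multiplier)/11 to its contributor.
This reaches 1 exactly when the multiplier is 11.

11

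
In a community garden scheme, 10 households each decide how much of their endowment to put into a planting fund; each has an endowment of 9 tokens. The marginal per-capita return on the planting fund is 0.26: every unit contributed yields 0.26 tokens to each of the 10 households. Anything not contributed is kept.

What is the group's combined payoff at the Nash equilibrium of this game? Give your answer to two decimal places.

90.00 tokens

The private return per contributed unit is 0.26 < 1, so contributing 0 is dominant for every player. At the Nash equilibrium everyone keeps their 9, and the group total is 10 × 9 = 90.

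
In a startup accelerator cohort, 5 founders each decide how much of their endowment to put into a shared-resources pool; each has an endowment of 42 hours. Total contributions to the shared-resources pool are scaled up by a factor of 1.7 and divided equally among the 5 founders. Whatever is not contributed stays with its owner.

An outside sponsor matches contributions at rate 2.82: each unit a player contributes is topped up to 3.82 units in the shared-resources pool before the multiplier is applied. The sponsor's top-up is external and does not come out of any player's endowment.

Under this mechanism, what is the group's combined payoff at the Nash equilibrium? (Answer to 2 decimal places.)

1363.74 hours

Under the mechanism each unit contributed yields 1.7 × 3.82 / 5 = 1.2988 back to its contributor per unit of net cost, which exceeds 1, making full contribution the dominant choice for everyone.
At the Nash equilibrium everyone contributes 42. Group total payoff = 1.7 × 3.82 × 210 = 1363.74.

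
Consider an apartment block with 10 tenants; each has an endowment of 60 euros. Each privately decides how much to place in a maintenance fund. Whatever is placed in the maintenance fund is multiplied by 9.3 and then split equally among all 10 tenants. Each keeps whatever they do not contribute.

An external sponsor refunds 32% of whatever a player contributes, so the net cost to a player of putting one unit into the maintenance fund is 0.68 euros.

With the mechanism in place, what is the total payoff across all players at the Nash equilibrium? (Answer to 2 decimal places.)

The effective private return per unit is now (9.3/10) / 0.68 = 1.3676 > 1, so every player's dominant strategy flips to full contribution.
So the Nash equilibrium is full contribution by all 10; the group earns 10 × (60 × 0.32 + 9.3 × 60) = 5772.00.

5772.00 euros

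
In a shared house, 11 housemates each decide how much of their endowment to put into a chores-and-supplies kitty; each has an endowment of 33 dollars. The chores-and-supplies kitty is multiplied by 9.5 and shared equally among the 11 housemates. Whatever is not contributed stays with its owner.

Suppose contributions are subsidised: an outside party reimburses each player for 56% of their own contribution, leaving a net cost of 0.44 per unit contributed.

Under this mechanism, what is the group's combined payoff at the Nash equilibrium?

The effective private return per unit is now (9.5/11) / 0.44 = 1.9628 > 1, so every player's dominant strategy flips to full contribution.
At the Nash equilibrium everyone contributes 33. Group total payoff = 11 × (33 × 0.56 + 9.5 × 33) = 3651.78.

3651.78 dollars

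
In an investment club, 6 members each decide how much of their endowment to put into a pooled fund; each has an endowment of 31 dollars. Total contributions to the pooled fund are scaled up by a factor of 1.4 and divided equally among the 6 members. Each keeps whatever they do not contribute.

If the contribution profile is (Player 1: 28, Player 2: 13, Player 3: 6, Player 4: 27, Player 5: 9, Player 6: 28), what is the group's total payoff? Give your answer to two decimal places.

Total contributed: 28 + 13 + 6 + 27 + 9 + 28 = 111; total kept: 6 × 31 − 111 = 75.
The pooled fund pays out 1.4 × 111 = 155.40 in aggregate.
Group total = 75 + 155.40 = 230.40.

230.40 dollars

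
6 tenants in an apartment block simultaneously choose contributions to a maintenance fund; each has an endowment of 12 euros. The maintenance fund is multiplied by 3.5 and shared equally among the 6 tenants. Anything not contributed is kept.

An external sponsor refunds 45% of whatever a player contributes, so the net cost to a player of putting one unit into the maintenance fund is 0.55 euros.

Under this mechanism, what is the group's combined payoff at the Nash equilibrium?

284.40 euros

Under the mechanism each unit contributed yields (3.5/6) / 0.55 = 1.0606 back to its contributor per unit of net cost, which exceeds 1, making full contribution the dominant choice for everyone.
So the Nash equilibrium is full contribution by all 6; the group earns 6 × (12 × 0.45 + 3.5 × 12) = 284.40.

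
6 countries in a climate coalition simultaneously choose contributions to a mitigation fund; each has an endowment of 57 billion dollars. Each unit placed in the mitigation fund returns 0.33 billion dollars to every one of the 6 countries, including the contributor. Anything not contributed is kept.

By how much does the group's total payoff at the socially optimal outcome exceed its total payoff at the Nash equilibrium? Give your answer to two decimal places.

The private return per contributed unit is 0.33 < 1, so contributing 0 is dominant for every player. At the Nash equilibrium everyone keeps their 57, and the group total is 6 × 57 = 342.
Each contributed unit returns 1.980 to the group as a whole (0.33 to each of 6 players), which exceeds 1, so the social optimum is full contribution: group total = 1.980 × 342 = 677.16.
Efficiency loss = 677.16 − 342 = 335.16.

335.16 billion dollars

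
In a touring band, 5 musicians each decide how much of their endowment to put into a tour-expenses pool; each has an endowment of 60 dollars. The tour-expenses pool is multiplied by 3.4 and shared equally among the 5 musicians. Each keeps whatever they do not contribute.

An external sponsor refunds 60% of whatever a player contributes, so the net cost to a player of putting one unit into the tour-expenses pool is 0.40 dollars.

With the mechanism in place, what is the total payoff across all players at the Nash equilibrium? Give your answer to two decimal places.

Under the mechanism each unit contributed yields (3.4/5) / 0.40 = 1.7000 back to its contributor per unit of net cost, which exceeds 1, making full contribution the dominant choice for everyone.
So the Nash equilibrium is full contribution by all 5; the group earns 5 × (60 × 0.60 + 3.4 × 60) = 1200.00.

1200.00 dollars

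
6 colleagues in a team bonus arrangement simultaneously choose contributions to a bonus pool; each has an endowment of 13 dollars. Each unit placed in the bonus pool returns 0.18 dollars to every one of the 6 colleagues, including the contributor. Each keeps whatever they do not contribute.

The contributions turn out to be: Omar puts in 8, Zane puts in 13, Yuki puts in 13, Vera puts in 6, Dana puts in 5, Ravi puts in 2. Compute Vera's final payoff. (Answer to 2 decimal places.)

15.46 dollars

Total contributed: 8 + 13 + 13 + 6 + 5 + 2 = 47.
Each receives 0.18 × 47 = 8.46 from the bonus pool.
Vera keeps 13 − 6 = 7, so Vera's payoff is 7 + 8.46 = 15.46.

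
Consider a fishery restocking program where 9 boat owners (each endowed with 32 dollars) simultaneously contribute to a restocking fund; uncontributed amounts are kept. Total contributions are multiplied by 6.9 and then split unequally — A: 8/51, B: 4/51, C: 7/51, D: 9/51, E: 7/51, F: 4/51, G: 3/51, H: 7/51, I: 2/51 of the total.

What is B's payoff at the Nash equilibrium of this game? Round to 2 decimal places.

66.64 dollars

For player j, contributing a unit is worthwhile iff 6.9 × (j's share) ≥ 1, i.e. iff j's share is at least 0.1449.
A and D clear that bar, contributing 32 each; the remaining 7 contribute 0. Total contributed: 64.
B keeps 32 and receives 6.9 × 64 × 4/51 = 34.64 from the restocking fund, for a payoff of 66.64.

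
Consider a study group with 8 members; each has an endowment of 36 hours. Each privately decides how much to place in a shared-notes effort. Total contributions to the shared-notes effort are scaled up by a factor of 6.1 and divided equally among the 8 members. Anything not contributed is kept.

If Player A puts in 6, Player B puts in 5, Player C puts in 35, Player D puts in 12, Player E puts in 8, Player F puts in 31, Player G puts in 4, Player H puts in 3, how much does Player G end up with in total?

Total contributed: 6 + 5 + 35 + 12 + 8 + 31 + 4 + 3 = 104.
Each receives 6.1 × 104 / 8 = 79.30 from the shared-notes effort.
Player G keeps 36 − 4 = 32, so Player G's payoff is 32 + 79.30 = 111.30.

111.30 hours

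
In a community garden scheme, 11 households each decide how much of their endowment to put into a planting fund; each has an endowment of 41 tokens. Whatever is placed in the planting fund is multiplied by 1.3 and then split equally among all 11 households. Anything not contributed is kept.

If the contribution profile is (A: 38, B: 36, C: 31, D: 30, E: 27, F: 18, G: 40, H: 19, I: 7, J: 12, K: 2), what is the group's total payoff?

529.00 tokens

Total contributed: 38 + 36 + 31 + 30 + 27 + 18 + 40 + 19 + 7 + 12 + 2 = 260; total kept: 11 × 41 − 260 = 191.
The planting fund pays out 1.3 × 260 = 338.00 in aggregate.
Group total = 191 + 338.00 = 529.00.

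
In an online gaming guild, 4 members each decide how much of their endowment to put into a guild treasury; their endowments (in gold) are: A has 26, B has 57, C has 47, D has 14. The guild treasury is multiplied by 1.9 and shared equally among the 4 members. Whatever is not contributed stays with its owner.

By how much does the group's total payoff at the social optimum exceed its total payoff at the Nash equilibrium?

The private return per contributed unit is 1.9/4 = 0.4750 < 1 for every player regardless of endowment, so the Nash equilibrium is zero contribution and the group total is Σ E_j = 26 + 57 + 47 + 14 = 144.
Each contributed unit returns 1.900 to the group, so the social optimum is full contribution by everyone: group total = 1.900 × 144 = 273.60.
Efficiency loss = (1.900 − 1) × 144 = 129.60.

129.60 gold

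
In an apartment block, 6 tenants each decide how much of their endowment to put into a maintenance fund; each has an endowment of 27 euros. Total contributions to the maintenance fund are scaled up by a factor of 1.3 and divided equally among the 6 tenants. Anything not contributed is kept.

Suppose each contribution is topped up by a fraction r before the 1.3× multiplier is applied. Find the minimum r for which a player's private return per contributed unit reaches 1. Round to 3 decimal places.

3.615

With matching at rate r, one contributed unit becomes (1 + r) in the maintenance fund and returns 1.3 × (1 + r) / 6 to the contributor.
Setting this equal to 1: 1 + r = 6/1.3 = 4.6154.
So the minimum matching rate is r = 4.6154 − 1 = 3.615.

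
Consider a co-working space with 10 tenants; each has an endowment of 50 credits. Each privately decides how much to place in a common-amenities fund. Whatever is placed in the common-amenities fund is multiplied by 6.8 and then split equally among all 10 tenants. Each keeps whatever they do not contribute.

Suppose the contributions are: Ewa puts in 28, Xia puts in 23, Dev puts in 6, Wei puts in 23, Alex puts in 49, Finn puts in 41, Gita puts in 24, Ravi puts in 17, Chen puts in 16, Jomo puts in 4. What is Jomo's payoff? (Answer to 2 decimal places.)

203.08 credits

Total contributed: 28 + 23 + 6 + 23 + 49 + 41 + 24 + 17 + 16 + 4 = 231.
Each receives 6.8 × 231 / 10 = 157.08 from the common-amenities fund.
Jomo keeps 50 − 4 = 46, so Jomo's payoff is 46 + 157.08 = 203.08.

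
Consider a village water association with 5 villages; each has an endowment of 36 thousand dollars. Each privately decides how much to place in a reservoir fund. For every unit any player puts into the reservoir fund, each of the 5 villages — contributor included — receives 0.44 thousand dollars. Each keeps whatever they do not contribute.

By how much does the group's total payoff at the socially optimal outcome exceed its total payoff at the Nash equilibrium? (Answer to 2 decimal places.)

The private return per contributed unit is 0.44 < 1, so contributing 0 is dominant for every player. At the Nash equilibrium everyone keeps their 36, and the group total is 5 × 36 = 180.
Each contributed unit returns 2.200 to the group as a whole (0.44 to each of 5 players), which exceeds 1, so the social optimum is full contribution: group total = 2.200 × 180 = 396.00.
Efficiency loss = 396.00 − 180 = 216.00.

216.00 thousand dollars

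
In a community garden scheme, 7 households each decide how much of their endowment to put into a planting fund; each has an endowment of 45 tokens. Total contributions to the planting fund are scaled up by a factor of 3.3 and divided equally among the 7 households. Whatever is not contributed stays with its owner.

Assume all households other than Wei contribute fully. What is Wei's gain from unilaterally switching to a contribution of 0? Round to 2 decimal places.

Switching from a contribution of 45 to 0 lets Wei keep an extra 45 tokens, but lowers the planting fund by 45, which costs Wei their own share of that drop: 3.3/7 × 45 = 21.21.
Net gain = 45 − 21.21 = 23.79. The private return per contributed unit (0.4714) is below 1, so free-riding is indeed the best response regardless of what the others do.

23.79 tokens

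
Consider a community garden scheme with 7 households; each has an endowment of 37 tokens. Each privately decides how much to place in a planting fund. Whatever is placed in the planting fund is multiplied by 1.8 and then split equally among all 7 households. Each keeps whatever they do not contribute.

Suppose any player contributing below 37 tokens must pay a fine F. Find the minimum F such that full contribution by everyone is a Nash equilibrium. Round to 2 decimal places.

27.49 tokens

Given the others contribute fully, the best deviation is to contribute 0 (any partial contribution still incurs the fine and gives up units whose private return 0.2571 is below 1).
Deviating from 37 to 0 saves 37 tokens but forfeits the deviator's share of the drop in the planting fund: 1.8/7 × 37 = 9.51.
So the deviation gain is 37 − 9.51 = 27.49, and the fine must be at least 27.49 tokens to wipe it out.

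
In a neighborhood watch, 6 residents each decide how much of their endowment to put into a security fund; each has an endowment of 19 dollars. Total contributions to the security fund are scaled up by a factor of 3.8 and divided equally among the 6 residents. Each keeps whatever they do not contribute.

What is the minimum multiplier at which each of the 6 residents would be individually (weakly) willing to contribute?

6

A contributed unit returns (multiplier)/6 to its contributor.
This reaches 1 exactly when the multiplier is 6.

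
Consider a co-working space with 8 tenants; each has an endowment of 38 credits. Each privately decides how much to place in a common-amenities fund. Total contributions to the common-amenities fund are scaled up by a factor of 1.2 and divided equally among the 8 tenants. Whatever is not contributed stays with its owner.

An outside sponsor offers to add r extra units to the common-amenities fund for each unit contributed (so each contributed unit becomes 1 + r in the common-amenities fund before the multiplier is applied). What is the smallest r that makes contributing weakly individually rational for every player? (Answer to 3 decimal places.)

5.667

With matching at rate r, one contributed unit becomes (1 + r) in the common-amenities fund and returns 1.2 × (1 + r) / 8 to the contributor.
Setting this equal to 1: 1 + r = 8/1.2 = 6.6667.
So the minimum matching rate is r = 6.6667 − 1 = 5.667.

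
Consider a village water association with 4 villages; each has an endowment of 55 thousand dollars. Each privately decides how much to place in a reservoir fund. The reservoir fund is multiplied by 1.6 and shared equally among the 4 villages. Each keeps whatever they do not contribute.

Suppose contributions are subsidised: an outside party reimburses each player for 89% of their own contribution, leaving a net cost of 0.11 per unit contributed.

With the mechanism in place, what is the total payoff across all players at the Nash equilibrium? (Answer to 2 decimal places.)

Under the mechanism each unit contributed yields (1.6/4) / 0.11 = 3.6364 back to its contributor per unit of net cost, which exceeds 1, making full contribution the dominant choice for everyone.
At the Nash equilibrium everyone contributes 55. Group total payoff = 4 × (55 × 0.89 + 1.6 × 55) = 547.80.

547.80 thousand dollars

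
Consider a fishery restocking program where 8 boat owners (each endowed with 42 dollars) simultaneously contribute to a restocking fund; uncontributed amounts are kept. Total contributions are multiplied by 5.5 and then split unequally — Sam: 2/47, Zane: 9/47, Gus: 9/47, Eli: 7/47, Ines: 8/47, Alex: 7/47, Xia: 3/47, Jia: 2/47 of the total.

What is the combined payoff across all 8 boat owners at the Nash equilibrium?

Each unit j contributes comes back to j as 5.5 × (j's share), so j prefers to contribute only if that share exceeds 1/5.5 = 0.1818; otherwise keeping the unit dominates.
Zane and Gus are above the threshold, contributing 42 each; the remaining 6 contribute 0. Total contributed: 84.
The restocking fund pays out 5.5 × 84 = 462.00 in total (split across the unequal shares, but the aggregate is all that matters for the group sum).
The 6 free-riders keep 42 each, adding 252. Group total = 252 + 462.00 = 714.00.

714.00 dollars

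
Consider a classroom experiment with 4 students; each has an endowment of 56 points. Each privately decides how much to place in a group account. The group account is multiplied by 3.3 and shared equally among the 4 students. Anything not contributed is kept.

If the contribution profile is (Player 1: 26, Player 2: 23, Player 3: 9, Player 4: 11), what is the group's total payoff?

Total contributed: 26 + 23 + 9 + 11 = 69; total kept: 4 × 56 − 69 = 155.
The group account pays out 3.3 × 69 = 227.70 in aggregate.
Group total = 155 + 227.70 = 382.70.

382.70 points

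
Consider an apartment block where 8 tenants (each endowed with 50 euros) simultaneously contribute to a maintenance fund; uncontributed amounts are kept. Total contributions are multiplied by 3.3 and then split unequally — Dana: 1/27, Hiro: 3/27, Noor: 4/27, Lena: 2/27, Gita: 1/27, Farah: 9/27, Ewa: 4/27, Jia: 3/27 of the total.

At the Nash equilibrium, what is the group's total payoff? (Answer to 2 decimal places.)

515.00 euros

Player j's private return per contributed unit is 3.3 × (j's share). Contributing is weakly dominant for j when that share is at least 1/3.3 = 0.3030, and contributing 0 is dominant otherwise.
Only Farah (9/27) clears that bar, contributing 50; the remaining 7 contribute 0. Total contributed: 50.
The maintenance fund pays out 3.3 × 50 = 165.00 in total (split across the unequal shares, but the aggregate is all that matters for the group sum).
The 7 free-riders keep 50 each, adding 350. Group total = 350 + 165.00 = 515.00.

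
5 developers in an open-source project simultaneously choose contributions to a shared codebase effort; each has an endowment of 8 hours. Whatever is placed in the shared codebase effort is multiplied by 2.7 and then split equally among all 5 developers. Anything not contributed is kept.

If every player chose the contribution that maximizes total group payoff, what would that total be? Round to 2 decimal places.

108.00 hours

Each contributed unit returns 2.700 to the group as a whole (0.5400 to each of 5 players), which exceeds 1, so the social optimum is full contribution: group total = 2.700 × 40 = 108.00.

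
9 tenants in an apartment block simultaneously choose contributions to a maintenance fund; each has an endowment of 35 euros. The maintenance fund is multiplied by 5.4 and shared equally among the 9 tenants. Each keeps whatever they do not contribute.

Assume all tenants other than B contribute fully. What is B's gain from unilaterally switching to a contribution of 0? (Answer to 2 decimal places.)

Switching from a contribution of 35 to 0 lets B keep an extra 35 euros, but lowers the maintenance fund by 35, which costs B their own share of that drop: 5.4/9 × 35 = 21.00.
Net gain = 35 − 21.00 = 14.00. The private return per contributed unit (0.6000) is below 1, so free-riding is indeed the best response regardless of what the others do.

14.00 euros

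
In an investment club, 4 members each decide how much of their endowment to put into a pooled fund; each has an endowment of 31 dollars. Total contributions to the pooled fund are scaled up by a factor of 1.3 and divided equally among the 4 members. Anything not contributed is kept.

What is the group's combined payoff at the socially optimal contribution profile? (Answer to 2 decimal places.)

161.20 dollars

Each contributed unit returns 1.300 to the group as a whole (0.3250 to each of 4 players), which exceeds 1, so the social optimum is full contribution: group total = 1.300 × 124 = 161.20.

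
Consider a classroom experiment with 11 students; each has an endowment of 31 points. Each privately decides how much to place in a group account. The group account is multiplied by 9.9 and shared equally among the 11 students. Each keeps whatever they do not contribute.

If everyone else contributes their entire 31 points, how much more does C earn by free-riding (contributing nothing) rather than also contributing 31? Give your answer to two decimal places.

Switching from a contribution of 31 to 0 lets C keep an extra 31 points, but lowers the group account by 31, which costs C their own share of that drop: 9.9/11 × 31 = 27.90.
Net gain = 31 − 27.90 = 3.10. The private return per contributed unit (0.9000) is below 1, so free-riding is indeed the best response regardless of what the others do.

3.10 points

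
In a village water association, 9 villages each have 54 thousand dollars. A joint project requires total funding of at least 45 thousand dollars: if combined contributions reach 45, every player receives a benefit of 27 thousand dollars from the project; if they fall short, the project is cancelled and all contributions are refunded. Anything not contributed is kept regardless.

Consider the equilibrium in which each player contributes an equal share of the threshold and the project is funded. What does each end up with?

76 thousand dollars

Equal share of the threshold: 45/9 = 5.
At this profile no one gains by cutting their contribution: any cut drops the total below 45, the project is cancelled, contributions are refunded, and the deviator ends with 54, which is less than 54 − 5 + 27 = 76. Contributing more than 5 just wastes the excess. So contributing exactly 5 is a best response.
Each player's payoff: 54 − 5 + 27 = 76.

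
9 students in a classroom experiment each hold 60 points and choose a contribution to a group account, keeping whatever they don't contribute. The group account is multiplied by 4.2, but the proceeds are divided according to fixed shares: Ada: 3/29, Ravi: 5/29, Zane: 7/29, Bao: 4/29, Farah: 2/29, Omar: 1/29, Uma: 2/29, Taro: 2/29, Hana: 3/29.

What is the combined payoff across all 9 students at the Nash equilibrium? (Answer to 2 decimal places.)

732.00 points

For player j, contributing a unit is worthwhile iff 4.2 × (j's share) ≥ 1, i.e. iff j's share is at least 0.2381.
Zane alone (share 7/29) is above the threshold, contributing 60; the remaining 8 contribute 0. Total contributed: 60.
The group account pays out 4.2 × 60 = 252.00 in total (split across the unequal shares, but the aggregate is all that matters for the group sum).
The 8 free-riders keep 60 each, adding 480. Group total = 480 + 252.00 = 732.00.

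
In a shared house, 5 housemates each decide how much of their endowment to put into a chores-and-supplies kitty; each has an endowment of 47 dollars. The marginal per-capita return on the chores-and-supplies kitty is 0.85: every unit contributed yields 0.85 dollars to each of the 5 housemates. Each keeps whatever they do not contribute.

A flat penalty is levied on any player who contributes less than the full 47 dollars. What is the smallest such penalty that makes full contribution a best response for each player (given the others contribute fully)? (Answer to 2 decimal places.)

Given the others contribute fully, the best deviation is to contribute 0 (any partial contribution still incurs the fine and gives up units whose private return 0.85 is below 1).
Deviating from 47 to 0 saves 47 dollars but forfeits the deviator's share of the drop in the chores-and-supplies kitty: 0.85 × 47 = 39.95.
So the deviation gain is 47 − 39.95 = 7.05, and the fine must be at least 7.05 dollars to wipe it out.

7.05 dollars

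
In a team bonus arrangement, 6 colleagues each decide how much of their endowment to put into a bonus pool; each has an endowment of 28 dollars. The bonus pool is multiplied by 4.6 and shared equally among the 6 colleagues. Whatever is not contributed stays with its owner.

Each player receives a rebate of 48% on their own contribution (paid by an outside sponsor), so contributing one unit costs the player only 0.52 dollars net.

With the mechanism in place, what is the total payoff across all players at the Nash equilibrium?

853.44 dollars

The effective private return per unit is now (4.6/6) / 0.52 = 1.4744 > 1, so every player's dominant strategy flips to full contribution.
So the Nash equilibrium is full contribution by all 6; the group earns 6 × (28 × 0.48 + 4.6 × 28) = 853.44.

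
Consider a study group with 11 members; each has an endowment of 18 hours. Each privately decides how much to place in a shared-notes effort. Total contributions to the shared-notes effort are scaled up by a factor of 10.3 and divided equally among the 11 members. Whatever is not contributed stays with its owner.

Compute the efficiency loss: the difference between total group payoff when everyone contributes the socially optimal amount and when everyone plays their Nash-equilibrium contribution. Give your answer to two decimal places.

1841.40 hours

Each contributed unit returns 10.3/11 = 0.9364 to its contributor — below 1 — so contributing 0 is dominant for every player. At the Nash equilibrium everyone keeps their 18, and the group total is 11 × 18 = 198.
Each contributed unit returns 10.300 to the group as a whole (0.9364 to each of 11 players), which exceeds 1, so the social optimum is full contribution: group total = 10.300 × 198 = 2039.40.
Efficiency loss = 2039.40 − 198 = 1841.40.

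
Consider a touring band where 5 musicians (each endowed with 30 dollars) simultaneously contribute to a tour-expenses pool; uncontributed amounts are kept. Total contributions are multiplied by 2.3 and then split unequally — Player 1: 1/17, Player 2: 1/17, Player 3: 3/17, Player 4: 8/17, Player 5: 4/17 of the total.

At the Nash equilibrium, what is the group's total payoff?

189.00 dollars

Each unit j contributes comes back to j as 2.3 × (j's share), so j prefers to contribute only if that share exceeds 1/2.3 = 0.4348; otherwise keeping the unit dominates.
The only share above 0.4348 is Player 4's 8/17, contributing 30; the remaining 4 contribute 0. Total contributed: 30.
The tour-expenses pool pays out 2.3 × 30 = 69.00 in total (split across the unequal shares, but the aggregate is all that matters for the group sum).
The 4 free-riders keep 30 each, adding 120. Group total = 120 + 69.00 = 189.00.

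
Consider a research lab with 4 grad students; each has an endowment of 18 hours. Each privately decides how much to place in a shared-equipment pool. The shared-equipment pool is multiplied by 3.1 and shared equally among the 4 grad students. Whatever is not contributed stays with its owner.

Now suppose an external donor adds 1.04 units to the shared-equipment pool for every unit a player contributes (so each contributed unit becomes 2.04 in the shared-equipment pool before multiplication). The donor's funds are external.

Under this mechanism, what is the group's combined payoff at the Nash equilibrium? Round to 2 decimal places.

455.33 hours

The effective private return per unit is now 3.1 × 2.04 / 4 = 1.5810 > 1, so every player's dominant strategy flips to full contribution.
At the Nash equilibrium everyone contributes 18. Group total payoff = 3.1 × 2.04 × 72 = 455.33.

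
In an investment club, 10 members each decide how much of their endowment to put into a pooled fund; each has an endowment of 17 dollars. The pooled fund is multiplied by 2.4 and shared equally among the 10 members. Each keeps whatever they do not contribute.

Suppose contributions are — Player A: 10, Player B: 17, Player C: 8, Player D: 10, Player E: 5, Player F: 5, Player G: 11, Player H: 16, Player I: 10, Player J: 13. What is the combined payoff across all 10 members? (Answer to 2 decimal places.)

Total contributed: 10 + 17 + 8 + 10 + 5 + 5 + 11 + 16 + 10 + 13 = 105; total kept: 10 × 17 − 105 = 65.
The pooled fund pays out 2.4 × 105 = 252.00 in aggregate.
Group total = 65 + 252.00 = 317.00.

317.00 dollars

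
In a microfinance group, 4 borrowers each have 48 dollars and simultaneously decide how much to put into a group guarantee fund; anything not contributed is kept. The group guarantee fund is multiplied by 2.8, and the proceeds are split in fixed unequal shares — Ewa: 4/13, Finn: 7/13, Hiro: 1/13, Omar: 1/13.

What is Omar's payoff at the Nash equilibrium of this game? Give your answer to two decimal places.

Each unit j contributes comes back to j as 2.8 × (j's share), so j prefers to contribute only if that share exceeds 1/2.8 = 0.3571; otherwise keeping the unit dominates.
Finn alone (share 7/13) is above the threshold, contributing 48; the remaining 3 contribute 0. Total contributed: 48.
Omar keeps 48 and receives 2.8 × 48 × 1/13 = 10.34 from the group guarantee fund, for a payoff of 58.34.

58.34 dollars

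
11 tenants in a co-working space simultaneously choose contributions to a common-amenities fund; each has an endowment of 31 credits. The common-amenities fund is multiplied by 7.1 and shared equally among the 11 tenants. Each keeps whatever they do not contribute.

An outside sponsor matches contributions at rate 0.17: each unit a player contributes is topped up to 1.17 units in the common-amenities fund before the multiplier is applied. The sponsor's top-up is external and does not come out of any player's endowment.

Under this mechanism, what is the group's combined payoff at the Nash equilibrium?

With the mechanism, a contributed unit returns 7.1 × 1.17 / 11 = 0.7552 per unit of net cost — still below 1 — so contributing 0 remains dominant for every player.
Everyone keeps their endowment and the group total is 11 × 31 = 341.

341.00 credits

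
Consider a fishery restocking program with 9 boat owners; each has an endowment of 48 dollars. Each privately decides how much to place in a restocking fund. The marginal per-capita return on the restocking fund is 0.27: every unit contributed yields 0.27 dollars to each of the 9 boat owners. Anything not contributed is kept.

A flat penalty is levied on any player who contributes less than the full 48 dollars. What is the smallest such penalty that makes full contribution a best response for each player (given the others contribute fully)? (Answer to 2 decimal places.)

Given the others contribute fully, the best deviation is to contribute 0 (any partial contribution still incurs the fine and gives up units whose private return 0.27 is below 1).
Deviating from 48 to 0 saves 48 dollars but forfeits the deviator's share of the drop in the restocking fund: 0.27 × 48 = 12.96.
So the deviation gain is 48 − 12.96 = 35.04, and the fine must be at least 35.04 dollars to wipe it out.

35.04 dollars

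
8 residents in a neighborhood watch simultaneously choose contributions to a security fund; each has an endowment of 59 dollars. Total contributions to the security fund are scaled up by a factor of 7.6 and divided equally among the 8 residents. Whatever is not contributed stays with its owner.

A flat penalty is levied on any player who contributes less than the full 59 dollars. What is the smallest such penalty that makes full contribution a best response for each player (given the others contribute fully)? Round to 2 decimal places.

Given the others contribute fully, the best deviation is to contribute 0 (any partial contribution still incurs the fine and gives up units whose private return 0.9500 is below 1).
Deviating from 59 to 0 saves 59 dollars but forfeits the deviator's share of the drop in the security fund: 7.6/8 × 59 = 56.05.
So the deviation gain is 59 − 56.05 = 2.95, and the fine must be at least 2.95 dollars to wipe it out.

2.95 dollars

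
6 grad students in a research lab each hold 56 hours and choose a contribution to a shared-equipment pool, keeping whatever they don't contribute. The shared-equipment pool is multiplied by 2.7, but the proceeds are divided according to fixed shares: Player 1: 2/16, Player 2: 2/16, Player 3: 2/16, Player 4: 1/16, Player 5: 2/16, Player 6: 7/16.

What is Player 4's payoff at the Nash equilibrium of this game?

65.45 hours

For player j, contributing a unit is worthwhile iff 2.7 × (j's share) ≥ 1, i.e. iff j's share is at least 0.3704.
Only Player 6 (7/16) clears that bar, contributing 56; the remaining 5 contribute 0. Total contributed: 56.
Player 4 keeps 56 and receives 2.7 × 56 × 1/16 = 9.45 from the shared-equipment pool, for a payoff of 65.45.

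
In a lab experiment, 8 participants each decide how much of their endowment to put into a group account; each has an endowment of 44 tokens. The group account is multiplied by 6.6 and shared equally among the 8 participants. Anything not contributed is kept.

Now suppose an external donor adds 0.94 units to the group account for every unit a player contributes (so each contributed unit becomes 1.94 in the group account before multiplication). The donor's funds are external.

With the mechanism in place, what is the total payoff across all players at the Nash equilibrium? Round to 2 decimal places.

4507.01 tokens

Under the mechanism each unit contributed yields 6.6 × 1.94 / 8 = 1.6005 back to its contributor per unit of net cost, which exceeds 1, making full contribution the dominant choice for everyone.
So the Nash equilibrium is full contribution by all 8; the group earns 6.6 × 1.94 × 352 = 4507.01.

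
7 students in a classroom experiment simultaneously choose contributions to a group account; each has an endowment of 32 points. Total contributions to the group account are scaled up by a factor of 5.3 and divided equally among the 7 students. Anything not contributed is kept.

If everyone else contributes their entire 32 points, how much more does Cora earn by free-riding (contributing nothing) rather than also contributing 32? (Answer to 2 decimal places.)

7.77 points

Switching from a contribution of 32 to 0 lets Cora keep an extra 32 points, but lowers the group account by 32, which costs Cora their own share of that drop: 5.3/7 × 32 = 24.23.
Net gain = 32 − 24.23 = 7.77. The private return per contributed unit (0.7571) is below 1, so free-riding is indeed the best response regardless of what the others do.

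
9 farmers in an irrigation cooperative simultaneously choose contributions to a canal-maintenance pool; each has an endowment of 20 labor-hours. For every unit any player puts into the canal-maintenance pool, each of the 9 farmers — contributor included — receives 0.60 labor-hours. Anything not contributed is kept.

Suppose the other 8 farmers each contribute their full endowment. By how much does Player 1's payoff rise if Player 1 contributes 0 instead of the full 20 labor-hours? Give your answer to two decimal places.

8.00 labor-hours

Switching from a contribution of 20 to 0 lets Player 1 keep an extra 20 labor-hours, but lowers the canal-maintenance pool by 20, which costs Player 1 their own share of that drop: 0.60 × 20 = 12.00.
Net gain = 20 − 12.00 = 8.00. The private return per contributed unit (0.60) is below 1, so free-riding is indeed the best response regardless of what the others do.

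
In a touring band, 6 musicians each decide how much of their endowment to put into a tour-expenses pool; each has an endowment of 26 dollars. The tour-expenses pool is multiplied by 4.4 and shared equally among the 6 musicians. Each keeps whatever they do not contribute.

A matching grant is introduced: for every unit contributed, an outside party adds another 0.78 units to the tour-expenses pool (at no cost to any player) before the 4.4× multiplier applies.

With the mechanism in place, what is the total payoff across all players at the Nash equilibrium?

1221.79 dollars

The effective private return per unit is now 4.4 × 1.78 / 6 = 1.3053 > 1, so every player's dominant strategy flips to full contribution.
At the Nash equilibrium everyone contributes 26. Group total payoff = 4.4 × 1.78 × 156 = 1221.79.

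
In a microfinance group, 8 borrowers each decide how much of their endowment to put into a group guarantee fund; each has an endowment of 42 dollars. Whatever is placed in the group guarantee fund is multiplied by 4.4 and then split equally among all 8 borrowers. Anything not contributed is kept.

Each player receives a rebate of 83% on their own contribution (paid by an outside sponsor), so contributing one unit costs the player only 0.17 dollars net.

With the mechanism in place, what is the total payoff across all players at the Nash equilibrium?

With the mechanism, a contributed unit returns (4.4/8) / 0.17 = 3.2353 per unit of net cost to the contributor — now above 1 — so contributing fully is weakly dominant for every player.
So the Nash equilibrium is full contribution by all 8; the group earns 8 × (42 × 0.83 + 4.4 × 42) = 1757.28.

1757.28 dollars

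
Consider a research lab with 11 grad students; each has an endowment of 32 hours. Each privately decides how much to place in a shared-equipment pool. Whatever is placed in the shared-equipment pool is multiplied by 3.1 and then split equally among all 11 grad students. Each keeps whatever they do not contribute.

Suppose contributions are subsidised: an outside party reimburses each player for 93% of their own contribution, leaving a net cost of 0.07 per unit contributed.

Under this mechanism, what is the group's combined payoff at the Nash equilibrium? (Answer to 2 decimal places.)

1418.56 hours

Under the mechanism each unit contributed yields (3.1/11) / 0.07 = 4.0260 back to its contributor per unit of net cost, which exceeds 1, making full contribution the dominant choice for everyone.
So the Nash equilibrium is full contribution by all 11; the group earns 11 × (32 × 0.93 + 3.1 × 32) = 1418.56.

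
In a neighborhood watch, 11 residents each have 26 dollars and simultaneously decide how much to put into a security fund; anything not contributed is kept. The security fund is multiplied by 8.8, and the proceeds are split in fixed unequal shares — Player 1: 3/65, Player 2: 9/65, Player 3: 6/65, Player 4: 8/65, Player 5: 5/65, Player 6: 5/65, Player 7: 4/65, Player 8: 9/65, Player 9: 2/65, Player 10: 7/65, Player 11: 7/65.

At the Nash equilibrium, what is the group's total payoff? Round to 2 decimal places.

Player j's private return per contributed unit is 8.8 × (j's share). Contributing is weakly dominant for j when that share is at least 1/8.8 = 0.1136, and contributing 0 is dominant otherwise.
Player 2, Player 4 and Player 8 are above the threshold, contributing 26 each; the remaining 8 contribute 0. Total contributed: 78.
The security fund pays out 8.8 × 78 = 686.40 in total (split across the unequal shares, but the aggregate is all that matters for the group sum).
The 8 free-riders keep 26 each, adding 208. Group total = 208 + 686.40 = 894.40.

894.40 dollars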